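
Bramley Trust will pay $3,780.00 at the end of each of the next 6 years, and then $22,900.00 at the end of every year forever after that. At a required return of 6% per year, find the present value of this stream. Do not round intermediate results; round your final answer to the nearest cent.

$287647.43

PV of 6-year annuity: $3,780.00 × [1 − (1+0.06)^−6] / 0.06 = 18587.48595
Perpetuity value at year 6: $22,900.00 / 0.06 = 381666.66667
PV of perpetuity: 381666.66667 / (1+0.06)^6 = 269059.93960
Total PV = 18587.48595 + 269059.93960 = 287647.42555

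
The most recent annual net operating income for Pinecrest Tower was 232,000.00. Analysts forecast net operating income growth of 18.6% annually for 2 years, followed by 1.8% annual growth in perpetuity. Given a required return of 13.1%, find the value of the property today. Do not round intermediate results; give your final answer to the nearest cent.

2796667.12

D_1 = 275152.00000
D_2 = 326330.27200
Terminal value at year 2: TV = D_2×(1+g_2)/(r−g_2) = 332204.21690/0.113 = 2939860.32651
P_0 = D_1/(1+r)^1 + D_2/(1+r)^2 + TV/(1+r)^2
    = 243282.05128 + 255112.74343 + 2298272.32578 = 2796667.12049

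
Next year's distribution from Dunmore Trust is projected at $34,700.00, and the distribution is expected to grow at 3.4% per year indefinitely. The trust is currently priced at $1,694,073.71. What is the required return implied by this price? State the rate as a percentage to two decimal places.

5.45%

P = D₁/(r − g) ⇒ r = D₁/P + g = $34,700.0000/$1,694,073.71 + 0.034 = 0.020483 + 0.034 = 0.054483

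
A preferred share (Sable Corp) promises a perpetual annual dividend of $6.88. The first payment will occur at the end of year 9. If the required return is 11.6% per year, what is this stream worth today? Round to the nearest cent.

$24.65

Value at end of year 8: C / r = $6.88 / 0.116 = $59.3103
Discount to today: PV = $59.3103 / (1 + 0.116)^8 = $59.3103 / 2.406099 = $24.65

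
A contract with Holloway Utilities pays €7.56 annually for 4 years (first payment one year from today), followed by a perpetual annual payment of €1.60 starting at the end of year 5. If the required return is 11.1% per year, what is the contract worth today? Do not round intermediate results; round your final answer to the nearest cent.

€32.87

PV of 4-year annuity: €7.56 × [1 − (1+0.111)^−4] / 0.111 = 23.40450
Perpetuity value at year 4: €1.60 / 0.111 = 14.41441
PV of perpetuity: 14.41441 / (1+0.111)^4 = 9.46108
Total PV = 23.40450 + 9.46108 = 32.86558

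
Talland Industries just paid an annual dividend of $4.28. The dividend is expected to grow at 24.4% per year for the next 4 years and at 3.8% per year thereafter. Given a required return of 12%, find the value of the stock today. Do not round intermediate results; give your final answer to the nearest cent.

D_1 = 5.32432
D_2 = 6.62345
D_3 = 8.23958
D_4 = 10.25003
Terminal value at year 4: TV = D_4×(1+g_2)/(r−g_2) = 10.63953/0.082 = 129.75043
P_0 = D_1/(1+r)^1 + D_2/(1+r)^2 + D_3/(1+r)^3 + D_4/(1+r)^4 + TV/(1+r)^4
    = 4.75386 + 5.28018 + 5.86477 + 6.51408 + 82.45874 = 104.87163

$104.87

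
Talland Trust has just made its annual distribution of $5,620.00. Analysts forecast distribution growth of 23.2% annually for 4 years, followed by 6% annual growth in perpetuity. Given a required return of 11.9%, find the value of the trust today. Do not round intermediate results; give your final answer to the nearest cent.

D_1 = 6923.84000
D_2 = 8530.17088
D_3 = 10509.17052
D_4 = 12947.29809
Terminal value at year 4: TV = D_4×(1+g_2)/(r−g_2) = 13724.13597/0.059 = 232612.47408
P_0 = D_1/(1+r)^1 + D_2/(1+r)^2 + D_3/(1+r)^3 + D_4/(1+r)^4 + TV/(1+r)^4
    = 6187.52458 + 6812.35950 + 7500.29214 + 8257.69429 + 148358.57540 = 177116.44590

$177116.45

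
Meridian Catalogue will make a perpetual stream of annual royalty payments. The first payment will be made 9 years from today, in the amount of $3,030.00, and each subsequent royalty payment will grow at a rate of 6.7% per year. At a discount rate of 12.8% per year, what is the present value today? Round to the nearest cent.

Value at end of year 8: C₁ / (r − g) = $3,030.00 / (0.128 − 0.067) = $49,672.1311
Discount to today: PV = $49,672.1311 / (1 + 0.128)^8 = $49,672.1311 / 2.621035 = $18,951.34

$18951.34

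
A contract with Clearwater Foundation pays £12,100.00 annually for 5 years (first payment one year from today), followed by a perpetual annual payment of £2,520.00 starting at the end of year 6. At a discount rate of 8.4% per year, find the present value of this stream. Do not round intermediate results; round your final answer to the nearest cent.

PV of 5-year annuity: £12,100.00 × [1 − (1+0.084)^−5] / 0.084 = 47806.71959
Perpetuity value at year 5: £2,520.00 / 0.084 = 30000.00000
PV of perpetuity: 30000.00000 / (1+0.084)^5 = 20043.55923
Total PV = 47806.71959 + 20043.55923 = 67850.27881

£67850.28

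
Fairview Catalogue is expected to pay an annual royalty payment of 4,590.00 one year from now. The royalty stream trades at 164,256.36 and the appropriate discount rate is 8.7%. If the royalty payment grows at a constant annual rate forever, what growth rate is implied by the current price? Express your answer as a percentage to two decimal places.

5.91%

P = D₁/(r−g) ⇒ g = r − D₁/P = 0.087 − 4,590.00/164,256.36 = 0.059056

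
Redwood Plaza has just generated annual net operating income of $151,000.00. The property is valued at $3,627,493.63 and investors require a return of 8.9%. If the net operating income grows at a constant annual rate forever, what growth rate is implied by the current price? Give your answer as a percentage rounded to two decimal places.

4.55%

P = D₀(1+g)/(r−g) ⇒ P(r−g) = D₀(1+g) ⇒ g(P+D₀) = P·r − D₀
g = (P·r − D₀)/(P + D₀) = ($3,627,493.63×0.089 − $151,000.00) / ($3,627,493.63 + $151,000.00) = 0.045480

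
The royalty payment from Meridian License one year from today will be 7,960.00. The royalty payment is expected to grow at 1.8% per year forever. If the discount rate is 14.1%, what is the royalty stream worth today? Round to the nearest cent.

64715.45

Growing perpetuity: P = D₁ / (r − g) = 7,960.0000 / (0.141 − 0.018) = 64,715.45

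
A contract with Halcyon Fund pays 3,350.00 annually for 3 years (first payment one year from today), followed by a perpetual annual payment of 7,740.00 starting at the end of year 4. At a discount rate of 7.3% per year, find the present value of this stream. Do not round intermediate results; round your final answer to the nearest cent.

PV of 3-year annuity: 3,350.00 × [1 − (1+0.073)^−3] / 0.073 = 8743.49348
Perpetuity value at year 3: 7,740.00 / 0.073 = 106027.39726
PV of perpetuity: 106027.39726 / (1+0.073)^3 = 85826.01232
Total PV = 8743.49348 + 85826.01232 = 94569.50580

94569.51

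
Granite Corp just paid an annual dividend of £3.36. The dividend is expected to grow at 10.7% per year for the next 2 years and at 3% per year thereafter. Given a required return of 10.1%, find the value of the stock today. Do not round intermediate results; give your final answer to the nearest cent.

£56.05

D_1 = 3.71952
D_2 = 4.11751
Terminal value at year 2: TV = D_2×(1+g_2)/(r−g_2) = 4.24103/0.071 = 59.73287
P_0 = D_1/(1+r)^1 + D_2/(1+r)^2 + TV/(1+r)^2
    = 3.37831 + 3.39672 + 49.27638 = 56.05141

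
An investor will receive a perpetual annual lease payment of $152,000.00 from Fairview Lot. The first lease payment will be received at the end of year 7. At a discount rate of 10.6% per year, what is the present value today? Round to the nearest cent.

Value at end of year 6: C / r = $152,000.00 / 0.106 = $1,433,962.2642
Discount to today: PV = $1,433,962.2642 / (1 + 0.106)^6 = $1,433,962.2642 / 1.830336 = $783,442.20

$783442.20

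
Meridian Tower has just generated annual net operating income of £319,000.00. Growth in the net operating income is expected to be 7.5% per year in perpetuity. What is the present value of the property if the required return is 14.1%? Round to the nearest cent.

£5195833.33

D₁ = D₀ × (1 + g) = £319,000.00 × 1.075 = £342,925.0000
Growing perpetuity: P = D₁ / (r − g) = £342,925.0000 / (0.141 − 0.075) = £5,195,833.33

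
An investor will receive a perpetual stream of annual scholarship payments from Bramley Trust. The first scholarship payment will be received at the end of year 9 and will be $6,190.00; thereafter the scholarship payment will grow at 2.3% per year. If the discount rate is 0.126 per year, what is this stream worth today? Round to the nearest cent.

$23256.60

Value at end of year 8: C₁ / (r − g) = $6,190.00 / (0.126 − 0.023) = $60,097.0874
Discount to today: PV = $60,097.0874 / (1 + 0.126)^8 = $60,097.0874 / 2.584087 = $23,256.60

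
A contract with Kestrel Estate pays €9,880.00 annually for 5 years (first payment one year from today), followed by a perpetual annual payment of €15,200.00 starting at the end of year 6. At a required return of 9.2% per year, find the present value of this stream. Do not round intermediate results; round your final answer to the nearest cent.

PV of 5-year annuity: €9,880.00 × [1 − (1+0.092)^−5] / 0.092 = 38231.15453
Perpetuity value at year 5: €15,200.00 / 0.092 = 165217.39130
PV of perpetuity: 165217.39130 / (1+0.092)^5 = 106400.23049
Total PV = 38231.15453 + 106400.23049 = 144631.38502

€144631.39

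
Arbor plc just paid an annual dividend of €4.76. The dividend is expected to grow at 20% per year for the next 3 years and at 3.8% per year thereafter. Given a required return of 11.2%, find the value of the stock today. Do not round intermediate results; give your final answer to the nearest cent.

€100.57

D_1 = 5.71200
D_2 = 6.85440
D_3 = 8.22528
Terminal value at year 3: TV = D_3×(1+g_2)/(r−g_2) = 8.53784/0.074 = 115.37622
P_0 = D_1/(1+r)^1 + D_2/(1+r)^2 + D_3/(1+r)^3 + TV/(1+r)^3
    = 5.13669 + 5.54319 + 5.98186 + 83.90773 = 100.56947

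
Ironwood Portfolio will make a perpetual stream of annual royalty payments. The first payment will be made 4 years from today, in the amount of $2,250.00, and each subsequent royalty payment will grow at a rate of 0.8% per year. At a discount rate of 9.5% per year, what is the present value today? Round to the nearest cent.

$19697.94

Value at end of year 3: C₁ / (r − g) = $2,250.00 / (0.095 − 0.008) = $25,862.0690
Discount to today: PV = $25,862.0690 / (1 + 0.095)^3 = $25,862.0690 / 1.312932 = $19,697.94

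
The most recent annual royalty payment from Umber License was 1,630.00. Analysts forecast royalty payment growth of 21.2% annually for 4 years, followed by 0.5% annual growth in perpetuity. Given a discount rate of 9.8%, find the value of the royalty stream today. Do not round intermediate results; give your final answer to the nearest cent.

34547.38

D_1 = 1975.56000
D_2 = 2394.37872
D_3 = 2901.98701
D_4 = 3517.20825
Terminal value at year 4: TV = D_4×(1+g_2)/(r−g_2) = 3534.79430/0.093 = 38008.54081
P_0 = D_1/(1+r)^1 + D_2/(1+r)^2 + D_3/(1+r)^3 + D_4/(1+r)^4 + TV/(1+r)^4
    = 1799.23497 + 1986.04079 + 2192.24175 + 2419.85154 + 26150.00863 = 34547.37768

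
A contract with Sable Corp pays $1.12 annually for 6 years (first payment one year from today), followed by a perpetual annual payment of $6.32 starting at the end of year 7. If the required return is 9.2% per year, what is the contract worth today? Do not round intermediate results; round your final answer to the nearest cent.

$45.51

PV of 6-year annuity: $1.12 × [1 − (1+0.092)^−6] / 0.092 = 4.99441
Perpetuity value at year 6: $6.32 / 0.092 = 68.69565
PV of perpetuity: 68.69565 / (1+0.092)^6 = 40.51291
Total PV = 4.99441 + 40.51291 = 45.50732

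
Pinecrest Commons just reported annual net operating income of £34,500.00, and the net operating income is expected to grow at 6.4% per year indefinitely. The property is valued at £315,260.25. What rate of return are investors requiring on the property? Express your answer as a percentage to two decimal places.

18.04%

D₁ = £34,500.00 × 1.064 = £36,708.0000
P = D₁/(r − g) ⇒ r = D₁/P + g = £36,708.0000/£315,260.25 + 0.064 = 0.116437 + 0.064 = 0.180437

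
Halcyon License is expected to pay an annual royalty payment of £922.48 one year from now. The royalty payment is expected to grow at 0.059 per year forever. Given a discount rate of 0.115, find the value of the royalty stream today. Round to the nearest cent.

£16472.86

Growing perpetuity: P = D₁ / (r − g) = £922.4800 / (0.115 − 0.059) = £16,472.86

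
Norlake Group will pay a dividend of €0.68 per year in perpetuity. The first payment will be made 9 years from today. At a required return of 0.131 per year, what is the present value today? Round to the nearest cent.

€1.94

Value at end of year 8: C / r = €0.68 / 0.131 = €5.1908
Discount to today: PV = €5.1908 / (1 + 0.131)^8 = €5.1908 / 2.677323 = €1.94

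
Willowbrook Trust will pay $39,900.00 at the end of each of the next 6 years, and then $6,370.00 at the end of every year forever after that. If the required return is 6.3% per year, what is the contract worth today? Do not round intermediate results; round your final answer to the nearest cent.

PV of 6-year annuity: $39,900.00 × [1 − (1+0.063)^−6] / 0.063 = 194365.43744
Perpetuity value at year 6: $6,370.00 / 0.063 = 101111.11111
PV of perpetuity: 101111.11111 / (1+0.063)^6 = 70080.83952
Total PV = 194365.43744 + 70080.83952 = 264446.27696

$264446.28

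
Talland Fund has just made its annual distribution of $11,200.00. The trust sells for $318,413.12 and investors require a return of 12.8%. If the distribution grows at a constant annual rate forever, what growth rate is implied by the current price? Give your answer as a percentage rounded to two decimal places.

P = D₀(1+g)/(r−g) ⇒ P(r−g) = D₀(1+g) ⇒ g(P+D₀) = P·r − D₀
g = (P·r − D₀)/(P + D₀) = ($318,413.12×0.128 − $11,200.00) / ($318,413.12 + $11,200.00) = 0.089671

8.97%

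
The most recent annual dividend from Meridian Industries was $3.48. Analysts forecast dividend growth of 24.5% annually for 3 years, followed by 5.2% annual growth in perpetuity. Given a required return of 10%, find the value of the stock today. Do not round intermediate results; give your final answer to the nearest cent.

$124.02

D_1 = 4.33260
D_2 = 5.39409
D_3 = 6.71564
Terminal value at year 3: TV = D_3×(1+g_2)/(r−g_2) = 7.06485/0.048 = 147.18441
P_0 = D_1/(1+r)^1 + D_2/(1+r)^2 + D_3/(1+r)^3 + TV/(1+r)^3
    = 3.93873 + 4.45792 + 5.04556 + 110.58182 = 124.02403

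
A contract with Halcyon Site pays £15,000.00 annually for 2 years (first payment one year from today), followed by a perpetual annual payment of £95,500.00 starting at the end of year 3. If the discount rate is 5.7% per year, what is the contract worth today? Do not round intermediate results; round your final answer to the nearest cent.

£1527227.68

PV of 2-year annuity: £15,000.00 × [1 − (1+0.057)^−2] / 0.057 = 27616.94125
Perpetuity value at year 2: £95,500.00 / 0.057 = 1675438.59649
PV of perpetuity: 1675438.59649 / (1+0.057)^2 = 1499610.73717
Total PV = 27616.94125 + 1499610.73717 = 1527227.67842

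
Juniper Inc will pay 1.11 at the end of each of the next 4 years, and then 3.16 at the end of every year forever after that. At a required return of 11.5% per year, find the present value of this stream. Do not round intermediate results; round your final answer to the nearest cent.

21.19

PV of 4-year annuity: 1.11 × [1 − (1+0.115)^−4] / 0.115 = 3.40727
Perpetuity value at year 4: 3.16 / 0.115 = 27.47826
PV of perpetuity: 27.47826 / (1+0.115)^4 = 17.77828
Total PV = 3.40727 + 17.77828 = 21.18555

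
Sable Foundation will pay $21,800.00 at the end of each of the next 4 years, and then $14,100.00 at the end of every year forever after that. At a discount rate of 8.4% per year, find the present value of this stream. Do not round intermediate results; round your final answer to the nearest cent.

PV of 4-year annuity: $21,800.00 × [1 − (1+0.084)^−4] / 0.084 = 71566.12825
Perpetuity value at year 4: $14,100.00 / 0.084 = 167857.14286
PV of perpetuity: 167857.14286 / (1+0.084)^4 = 121568.95899
Total PV = 71566.12825 + 121568.95899 = 193135.08724

$193135.09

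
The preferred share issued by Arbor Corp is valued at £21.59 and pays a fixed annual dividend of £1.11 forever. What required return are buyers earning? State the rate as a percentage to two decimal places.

P = C/r ⇒ r = C/P = £1.11/£21.59 = 0.051413

5.14%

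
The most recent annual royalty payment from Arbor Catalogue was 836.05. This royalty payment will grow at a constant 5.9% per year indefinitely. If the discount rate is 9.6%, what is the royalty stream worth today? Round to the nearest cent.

23929.11

D₁ = D₀ × (1 + g) = 836.05 × 1.059 = 885.3770
Growing perpetuity: P = D₁ / (r − g) = 885.3770 / (0.096 − 0.059) = 23,929.11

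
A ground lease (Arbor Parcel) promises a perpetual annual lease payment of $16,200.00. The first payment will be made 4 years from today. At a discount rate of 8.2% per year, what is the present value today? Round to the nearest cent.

$155962.21

Value at end of year 3: C / r = $16,200.00 / 0.082 = $197,560.9756
Discount to today: PV = $197,560.9756 / (1 + 0.082)^3 = $197,560.9756 / 1.266723 = $155,962.21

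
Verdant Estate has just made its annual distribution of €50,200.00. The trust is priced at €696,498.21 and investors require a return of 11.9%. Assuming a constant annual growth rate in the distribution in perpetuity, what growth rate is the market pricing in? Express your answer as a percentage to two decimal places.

4.38%

P = D₀(1+g)/(r−g) ⇒ P(r−g) = D₀(1+g) ⇒ g(P+D₀) = P·r − D₀
g = (P·r − D₀)/(P + D₀) = (€696,498.21×0.119 − €50,200.00) / (€696,498.21 + €50,200.00) = 0.043770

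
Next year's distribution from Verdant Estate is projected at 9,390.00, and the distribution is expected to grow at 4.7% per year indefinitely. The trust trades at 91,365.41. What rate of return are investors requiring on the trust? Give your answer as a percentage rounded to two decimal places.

14.98%

P = D₁/(r − g) ⇒ r = D₁/P + g = 9,390.0000/91,365.41 + 0.047 = 0.102774 + 0.047 = 0.149774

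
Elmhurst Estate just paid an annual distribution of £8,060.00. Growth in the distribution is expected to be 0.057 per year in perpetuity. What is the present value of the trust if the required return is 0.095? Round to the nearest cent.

£224195.26

D₁ = D₀ × (1 + g) = £8,060.00 × 1.057 = £8,519.4200
Growing perpetuity: P = D₁ / (r − g) = £8,519.4200 / (0.095 − 0.057) = £224,195.26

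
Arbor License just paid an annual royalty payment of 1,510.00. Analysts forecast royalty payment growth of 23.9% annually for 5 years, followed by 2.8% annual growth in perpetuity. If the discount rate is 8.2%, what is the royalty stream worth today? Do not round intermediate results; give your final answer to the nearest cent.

68143.11

D_1 = 1870.89000
D_2 = 2318.03271
D_3 = 2872.04253
D_4 = 3558.46069
D_5 = 4408.93280
Terminal value at year 5: TV = D_5×(1+g_2)/(r−g_2) = 4532.38292/0.054 = 83933.01695
P_0 = D_1/(1+r)^1 + D_2/(1+r)^2 + D_3/(1+r)^3 + D_4/(1+r)^4 + D_5/(1+r)^5 + TV/(1+r)^5
    = 1729.10351 + 1979.99931 + 2267.30050 + 2596.28958 + 2973.01551 + 56597.40643 = 68143.11484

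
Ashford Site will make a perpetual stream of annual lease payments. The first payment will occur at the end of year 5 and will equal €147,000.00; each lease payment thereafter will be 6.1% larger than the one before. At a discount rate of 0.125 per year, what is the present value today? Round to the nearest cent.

€1433927.75

Value at end of year 4: C₁ / (r − g) = €147,000.00 / (0.125 − 0.061) = €2,296,875.0000
Discount to today: PV = €2,296,875.0000 / (1 + 0.125)^4 = €2,296,875.0000 / 1.601807 = €1,433,927.75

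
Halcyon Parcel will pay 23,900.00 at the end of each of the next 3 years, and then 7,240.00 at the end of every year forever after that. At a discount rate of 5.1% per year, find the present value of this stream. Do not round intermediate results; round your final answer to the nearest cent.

187245.22

PV of 3-year annuity: 23,900.00 × [1 − (1+0.051)^−3] / 0.051 = 64963.86241
Perpetuity value at year 3: 7,240.00 / 0.051 = 141960.78431
PV of perpetuity: 141960.78431 / (1+0.051)^3 = 122281.35486
Total PV = 64963.86241 + 122281.35486 = 187245.21727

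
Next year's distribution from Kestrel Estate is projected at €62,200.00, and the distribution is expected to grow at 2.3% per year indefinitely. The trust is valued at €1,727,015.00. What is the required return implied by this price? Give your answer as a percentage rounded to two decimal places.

P = D₁/(r − g) ⇒ r = D₁/P + g = €62,200.0000/€1,727,015.00 + 0.023 = 0.036016 + 0.023 = 0.059016

5.90%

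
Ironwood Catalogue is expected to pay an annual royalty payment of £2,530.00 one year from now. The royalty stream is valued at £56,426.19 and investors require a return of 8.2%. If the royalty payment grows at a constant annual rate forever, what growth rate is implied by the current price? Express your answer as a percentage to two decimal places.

3.72%

P = D₁/(r−g) ⇒ g = r − D₁/P = 0.082 − £2,530.00/£56,426.19 = 0.037163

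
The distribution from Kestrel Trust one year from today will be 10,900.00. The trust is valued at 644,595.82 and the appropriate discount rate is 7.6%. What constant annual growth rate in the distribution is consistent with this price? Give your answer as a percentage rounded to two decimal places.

5.91%

P = D₁/(r−g) ⇒ g = r − D₁/P = 0.076 − 10,900.00/644,595.82 = 0.059090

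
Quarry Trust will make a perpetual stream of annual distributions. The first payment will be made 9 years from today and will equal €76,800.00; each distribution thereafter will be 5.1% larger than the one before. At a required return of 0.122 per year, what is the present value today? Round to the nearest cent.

Value at end of year 8: C₁ / (r − g) = €76,800.00 / (0.122 − 0.051) = €1,081,690.1408
Discount to today: PV = €1,081,690.1408 / (1 + 0.122)^8 = €1,081,690.1408 / 2.511556 = €430,685.27

€430685.27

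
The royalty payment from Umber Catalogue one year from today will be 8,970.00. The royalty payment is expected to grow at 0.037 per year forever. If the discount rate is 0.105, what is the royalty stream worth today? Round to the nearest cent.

131911.76

Growing perpetuity: P = D₁ / (r − g) = 8,970.0000 / (0.105 − 0.037) = 131,911.76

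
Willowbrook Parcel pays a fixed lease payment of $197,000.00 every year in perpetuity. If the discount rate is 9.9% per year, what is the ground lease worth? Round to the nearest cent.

$1989898.99

Level perpetuity: PV = C / r = $197,000.00 / 0.099 = $1,989,898.99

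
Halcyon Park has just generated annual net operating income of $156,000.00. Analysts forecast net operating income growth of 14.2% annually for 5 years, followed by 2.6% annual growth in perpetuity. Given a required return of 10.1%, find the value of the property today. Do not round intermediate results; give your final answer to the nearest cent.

D_1 = 178152.00000
D_2 = 203449.58400
D_3 = 232339.42493
D_4 = 265331.62327
D_5 = 303008.71377
Terminal value at year 5: TV = D_5×(1+g_2)/(r−g_2) = 310886.94033/0.075 = 4145159.20440
P_0 = D_1/(1+r)^1 + D_2/(1+r)^2 + D_3/(1+r)^3 + D_4/(1+r)^4 + D_5/(1+r)^5 + TV/(1+r)^5
    = 161809.26431 + 167834.85907 + 174084.84020 + 180567.56358 + 187291.69629 + 2562150.40522 = 3433738.62867

$3433738.63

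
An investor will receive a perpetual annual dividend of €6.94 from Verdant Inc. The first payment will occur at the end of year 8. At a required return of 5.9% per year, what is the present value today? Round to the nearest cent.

€78.75

Value at end of year 7: C / r = €6.94 / 0.059 = €117.6271
Discount to today: PV = €117.6271 / (1 + 0.059)^7 = €117.6271 / 1.493729 = €78.75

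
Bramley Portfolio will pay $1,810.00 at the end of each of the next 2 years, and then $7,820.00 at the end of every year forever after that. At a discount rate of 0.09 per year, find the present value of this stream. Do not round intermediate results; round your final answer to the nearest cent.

$76316.63

PV of 2-year annuity: $1,810.00 × [1 − (1+0.09)^−2] / 0.09 = 3183.99125
Perpetuity value at year 2: $7,820.00 / 0.09 = 86888.88889
PV of perpetuity: 86888.88889 / (1+0.09)^2 = 73132.63941
Total PV = 3183.99125 + 73132.63941 = 76316.63066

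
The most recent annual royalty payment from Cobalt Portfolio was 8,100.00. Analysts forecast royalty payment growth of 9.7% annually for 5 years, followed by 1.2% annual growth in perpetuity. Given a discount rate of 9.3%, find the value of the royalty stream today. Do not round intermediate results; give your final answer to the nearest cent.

D_1 = 8885.70000
D_2 = 9747.61290
D_3 = 10693.13135
D_4 = 11730.36509
D_5 = 12868.21051
Terminal value at year 5: TV = D_5×(1+g_2)/(r−g_2) = 13022.62903/0.081 = 160773.19793
P_0 = D_1/(1+r)^1 + D_2/(1+r)^2 + D_3/(1+r)^3 + D_4/(1+r)^4 + D_5/(1+r)^5 + TV/(1+r)^5
    = 8129.64318 + 8159.39485 + 8189.25540 + 8219.22523 + 8249.30473 + 103065.38755 = 144012.21094

144012.21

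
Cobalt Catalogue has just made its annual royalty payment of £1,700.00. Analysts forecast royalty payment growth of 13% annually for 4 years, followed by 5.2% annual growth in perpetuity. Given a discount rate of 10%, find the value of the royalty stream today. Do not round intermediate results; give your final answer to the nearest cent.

£48768.65

D_1 = 1921.00000
D_2 = 2170.73000
D_3 = 2452.92490
D_4 = 2771.80514
Terminal value at year 4: TV = D_4×(1+g_2)/(r−g_2) = 2915.93900/0.048 = 60748.72925
P_0 = D_1/(1+r)^1 + D_2/(1+r)^2 + D_3/(1+r)^3 + D_4/(1+r)^4 + TV/(1+r)^4
    = 1746.36364 + 1793.99174 + 1842.91878 + 1893.18020 + 41492.19948 = 48768.65383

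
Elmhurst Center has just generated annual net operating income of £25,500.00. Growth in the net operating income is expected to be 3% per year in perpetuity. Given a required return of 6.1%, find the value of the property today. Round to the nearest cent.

D₁ = D₀ × (1 + g) = £25,500.00 × 1.03 = £26,265.0000
Growing perpetuity: P = D₁ / (r − g) = £26,265.0000 / (0.061 − 0.03) = £847,258.06

£847258.06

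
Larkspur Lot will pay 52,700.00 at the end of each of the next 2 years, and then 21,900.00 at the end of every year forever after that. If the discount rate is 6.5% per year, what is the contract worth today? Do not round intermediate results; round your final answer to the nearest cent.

392998.37

PV of 2-year annuity: 52,700.00 × [1 − (1+0.065)^−2] / 0.065 = 95947.01228
Perpetuity value at year 2: 21,900.00 / 0.065 = 336923.07692
PV of perpetuity: 336923.07692 / (1+0.065)^2 = 297051.35835
Total PV = 95947.01228 + 297051.35835 = 392998.37063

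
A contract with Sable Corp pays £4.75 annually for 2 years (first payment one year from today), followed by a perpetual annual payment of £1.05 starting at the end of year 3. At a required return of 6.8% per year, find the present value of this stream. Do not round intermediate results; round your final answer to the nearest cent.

£22.15

PV of 2-year annuity: £4.75 × [1 − (1+0.068)^−2] / 0.068 = 8.61195
Perpetuity value at year 2: £1.05 / 0.068 = 15.44118
PV of perpetuity: 15.44118 / (1+0.068)^2 = 13.53748
Total PV = 8.61195 + 13.53748 = 22.14943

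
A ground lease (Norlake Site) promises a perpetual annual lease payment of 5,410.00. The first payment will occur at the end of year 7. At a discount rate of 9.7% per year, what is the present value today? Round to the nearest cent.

Value at end of year 6: C / r = 5,410.00 / 0.097 = 55,773.1959
Discount to today: PV = 55,773.1959 / (1 + 0.097)^6 = 55,773.1959 / 1.742769 = 32,002.64

32002.64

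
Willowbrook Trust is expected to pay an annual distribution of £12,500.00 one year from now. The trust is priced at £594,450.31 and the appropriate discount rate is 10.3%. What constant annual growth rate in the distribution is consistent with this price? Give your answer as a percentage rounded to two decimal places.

8.20%

P = D₁/(r−g) ⇒ g = r − D₁/P = 0.103 − £12,500.00/£594,450.31 = 0.081972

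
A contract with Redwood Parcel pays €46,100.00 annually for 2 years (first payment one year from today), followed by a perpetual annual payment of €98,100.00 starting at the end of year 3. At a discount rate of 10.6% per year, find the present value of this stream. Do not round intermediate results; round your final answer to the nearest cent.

PV of 2-year annuity: €46,100.00 × [1 − (1+0.106)^−2] / 0.106 = 79368.65821
Perpetuity value at year 2: €98,100.00 / 0.106 = 925471.69811
PV of perpetuity: 925471.69811 / (1+0.106)^2 = 756576.57076
Total PV = 79368.65821 + 756576.57076 = 835945.22898

€835945.23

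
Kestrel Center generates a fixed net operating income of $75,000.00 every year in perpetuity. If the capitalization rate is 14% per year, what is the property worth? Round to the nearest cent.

Level perpetuity: PV = C / r = $75,000.00 / 0.14 = $535,714.29

$535714.29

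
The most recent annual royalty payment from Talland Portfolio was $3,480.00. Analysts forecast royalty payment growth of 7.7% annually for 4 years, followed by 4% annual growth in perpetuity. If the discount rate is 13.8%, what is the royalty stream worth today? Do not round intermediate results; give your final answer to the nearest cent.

$41778.46

D_1 = 3747.96000
D_2 = 4036.55292
D_3 = 4347.36749
D_4 = 4682.11479
Terminal value at year 4: TV = D_4×(1+g_2)/(r−g_2) = 4869.39938/0.098 = 49687.74881
P_0 = D_1/(1+r)^1 + D_2/(1+r)^2 + D_3/(1+r)^3 + D_4/(1+r)^4 + TV/(1+r)^4
    = 3293.46221 + 3116.92338 + 2949.84752 + 2791.72740 + 29626.49485 = 41778.45536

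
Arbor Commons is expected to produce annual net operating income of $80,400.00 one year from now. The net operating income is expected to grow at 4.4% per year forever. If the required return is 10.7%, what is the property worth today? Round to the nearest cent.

$1276190.48

Growing perpetuity: P = D₁ / (r − g) = $80,400.0000 / (0.107 − 0.044) = $1,276,190.48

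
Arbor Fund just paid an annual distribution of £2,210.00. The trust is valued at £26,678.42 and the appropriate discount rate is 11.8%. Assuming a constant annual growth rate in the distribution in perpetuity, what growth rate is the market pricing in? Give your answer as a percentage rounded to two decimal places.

3.25%

P = D₀(1+g)/(r−g) ⇒ P(r−g) = D₀(1+g) ⇒ g(P+D₀) = P·r − D₀
g = (P·r − D₀)/(P + D₀) = (£26,678.42×0.118 − £2,210.00) / (£26,678.42 + £2,210.00) = 0.032472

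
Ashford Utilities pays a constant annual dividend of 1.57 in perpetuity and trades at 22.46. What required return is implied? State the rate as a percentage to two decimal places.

6.99%

P = C/r ⇒ r = C/P = 1.57/22.46 = 0.069902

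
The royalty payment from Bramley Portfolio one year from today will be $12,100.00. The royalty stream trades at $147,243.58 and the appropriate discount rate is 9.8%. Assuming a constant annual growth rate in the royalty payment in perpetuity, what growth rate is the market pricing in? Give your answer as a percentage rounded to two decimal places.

P = D₁/(r−g) ⇒ g = r − D₁/P = 0.098 − $12,100.00/$147,243.58 = 0.015823

1.58%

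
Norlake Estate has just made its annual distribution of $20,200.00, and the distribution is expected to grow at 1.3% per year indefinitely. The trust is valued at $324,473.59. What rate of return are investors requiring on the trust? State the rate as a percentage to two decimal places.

D₁ = $20,200.00 × 1.013 = $20,462.6000
P = D₁/(r − g) ⇒ r = D₁/P + g = $20,462.6000/$324,473.59 + 0.013 = 0.063064 + 0.013 = 0.076064

7.61%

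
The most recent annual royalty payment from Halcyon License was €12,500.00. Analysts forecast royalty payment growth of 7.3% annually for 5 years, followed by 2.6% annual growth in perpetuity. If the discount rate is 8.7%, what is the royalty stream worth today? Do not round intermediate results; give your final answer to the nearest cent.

D_1 = 13412.50000
D_2 = 14391.61250
D_3 = 15442.20021
D_4 = 16569.48083
D_5 = 17779.05293
Terminal value at year 5: TV = D_5×(1+g_2)/(r−g_2) = 18241.30830/0.061 = 299037.84106
P_0 = D_1/(1+r)^1 + D_2/(1+r)^2 + D_3/(1+r)^3 + D_4/(1+r)^4 + D_5/(1+r)^5 + TV/(1+r)^5
    = 12339.00644 + 12180.08639 + 12023.21316 + 11868.36036 + 11715.50200 + 197050.90245 = 257177.07080

€257177.07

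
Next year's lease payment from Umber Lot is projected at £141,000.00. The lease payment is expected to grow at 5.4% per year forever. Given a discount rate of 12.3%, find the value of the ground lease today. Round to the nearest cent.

Growing perpetuity: P = D₁ / (r − g) = £141,000.0000 / (0.123 − 0.054) = £2,043,478.26

£2043478.26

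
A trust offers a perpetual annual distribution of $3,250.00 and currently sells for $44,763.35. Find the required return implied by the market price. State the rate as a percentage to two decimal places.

7.26%

P = C/r ⇒ r = C/P = $3,250.00/$44,763.35 = 0.072604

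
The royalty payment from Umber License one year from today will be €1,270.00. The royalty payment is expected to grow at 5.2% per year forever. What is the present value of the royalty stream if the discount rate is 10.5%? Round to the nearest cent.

Growing perpetuity: P = D₁ / (r − g) = €1,270.0000 / (0.105 − 0.052) = €23,962.26

€23962.26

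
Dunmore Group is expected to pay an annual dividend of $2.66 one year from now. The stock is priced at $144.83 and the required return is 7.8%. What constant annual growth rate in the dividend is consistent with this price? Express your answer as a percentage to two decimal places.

5.96%

P = D₁/(r−g) ⇒ g = r − D₁/P = 0.078 − $2.66/$144.83 = 0.059634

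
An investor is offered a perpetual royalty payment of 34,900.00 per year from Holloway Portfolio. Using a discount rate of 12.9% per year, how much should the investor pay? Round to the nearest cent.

270542.64

Level perpetuity: PV = C / r = 34,900.00 / 0.129 = 270,542.64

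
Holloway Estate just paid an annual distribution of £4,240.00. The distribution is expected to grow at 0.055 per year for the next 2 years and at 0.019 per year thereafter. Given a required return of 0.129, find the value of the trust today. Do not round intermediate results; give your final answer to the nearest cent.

D_1 = 4473.20000
D_2 = 4719.22600
Terminal value at year 2: TV = D_2×(1+g_2)/(r−g_2) = 4808.89129/0.11 = 43717.19358
P_0 = D_1/(1+r)^1 + D_2/(1+r)^2 + TV/(1+r)^2
    = 3962.09035 + 3702.39620 + 34297.65211 = 41962.13866

£41962.14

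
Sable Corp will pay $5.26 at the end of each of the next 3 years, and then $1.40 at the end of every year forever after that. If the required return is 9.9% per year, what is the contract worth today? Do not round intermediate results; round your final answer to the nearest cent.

$23.76

PV of 3-year annuity: $5.26 × [1 − (1+0.099)^−3] / 0.099 = 13.10390
Perpetuity value at year 3: $1.40 / 0.099 = 14.14141
PV of perpetuity: 14.14141 / (1+0.099)^3 = 10.65368
Total PV = 13.10390 + 10.65368 = 23.75759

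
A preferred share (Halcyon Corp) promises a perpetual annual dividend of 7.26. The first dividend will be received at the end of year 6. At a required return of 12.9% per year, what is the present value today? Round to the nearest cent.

30.68

Value at end of year 5: C / r = 7.26 / 0.129 = 56.2791
Discount to today: PV = 56.2791 / (1 + 0.129)^5 = 56.2791 / 1.834297 = 30.68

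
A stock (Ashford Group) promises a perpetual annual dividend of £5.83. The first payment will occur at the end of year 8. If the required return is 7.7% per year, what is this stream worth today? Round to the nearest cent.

Value at end of year 7: C / r = £5.83 / 0.077 = £75.7143
Discount to today: PV = £75.7143 / (1 + 0.077)^7 = £75.7143 / 1.680776 = £45.05

£45.05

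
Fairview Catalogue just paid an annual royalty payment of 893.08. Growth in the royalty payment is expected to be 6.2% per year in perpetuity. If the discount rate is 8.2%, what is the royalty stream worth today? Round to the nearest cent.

D₁ = D₀ × (1 + g) = 893.08 × 1.062 = 948.4510
Growing perpetuity: P = D₁ / (r − g) = 948.4510 / (0.082 − 0.062) = 47,422.55

47422.55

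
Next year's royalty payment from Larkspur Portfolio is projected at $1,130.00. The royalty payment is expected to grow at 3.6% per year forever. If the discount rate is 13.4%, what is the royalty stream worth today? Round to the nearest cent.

Growing perpetuity: P = D₁ / (r − g) = $1,130.0000 / (0.134 − 0.036) = $11,530.61

$11530.61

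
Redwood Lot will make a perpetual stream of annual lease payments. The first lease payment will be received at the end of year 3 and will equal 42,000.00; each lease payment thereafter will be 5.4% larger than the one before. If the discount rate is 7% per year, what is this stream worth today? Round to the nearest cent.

Value at end of year 2: C₁ / (r − g) = 42,000.00 / (0.07 − 0.054) = 2,625,000.0000
Discount to today: PV = 2,625,000.0000 / (1 + 0.07)^2 = 2,625,000.0000 / 1.144900 = 2,292,776.66

2292776.66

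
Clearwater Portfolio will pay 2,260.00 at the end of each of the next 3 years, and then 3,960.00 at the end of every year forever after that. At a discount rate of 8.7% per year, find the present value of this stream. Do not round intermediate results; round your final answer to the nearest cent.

41190.93

PV of 3-year annuity: 2,260.00 × [1 − (1+0.087)^−3] / 0.087 = 5751.45153
Perpetuity value at year 3: 3,960.00 / 0.087 = 45517.24138
PV of perpetuity: 45517.24138 / (1+0.087)^3 = 35439.47675
Total PV = 5751.45153 + 35439.47675 = 41190.92828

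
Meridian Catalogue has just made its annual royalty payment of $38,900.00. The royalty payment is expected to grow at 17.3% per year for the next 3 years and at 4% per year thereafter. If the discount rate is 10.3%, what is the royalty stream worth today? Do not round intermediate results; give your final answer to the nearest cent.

D_1 = 45629.70000
D_2 = 53523.63810
D_3 = 62783.22749
Terminal value at year 3: TV = D_3×(1+g_2)/(r−g_2) = 65294.55659/0.063 = 1036421.53319
P_0 = D_1/(1+r)^1 + D_2/(1+r)^2 + D_3/(1+r)^3 + TV/(1+r)^3
    = 41368.72167 + 43994.11652 + 46786.12754 + 772342.42283 = 904491.38855

$904491.39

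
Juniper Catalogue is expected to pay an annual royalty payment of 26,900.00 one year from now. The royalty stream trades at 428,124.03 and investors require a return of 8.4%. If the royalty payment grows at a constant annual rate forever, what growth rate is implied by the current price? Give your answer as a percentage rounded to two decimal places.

P = D₁/(r−g) ⇒ g = r − D₁/P = 0.084 − 26,900.00/428,124.03 = 0.021168

2.12%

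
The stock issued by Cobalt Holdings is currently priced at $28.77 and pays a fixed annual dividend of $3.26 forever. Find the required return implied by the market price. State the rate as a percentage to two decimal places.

P = C/r ⇒ r = C/P = $3.26/$28.77 = 0.113312

11.33%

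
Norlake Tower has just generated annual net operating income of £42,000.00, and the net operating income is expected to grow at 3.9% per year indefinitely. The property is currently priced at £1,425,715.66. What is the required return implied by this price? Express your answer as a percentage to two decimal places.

D₁ = £42,000.00 × 1.039 = £43,638.0000
P = D₁/(r − g) ⇒ r = D₁/P + g = £43,638.0000/£1,425,715.66 + 0.039 = 0.030608 + 0.039 = 0.069608

6.96%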